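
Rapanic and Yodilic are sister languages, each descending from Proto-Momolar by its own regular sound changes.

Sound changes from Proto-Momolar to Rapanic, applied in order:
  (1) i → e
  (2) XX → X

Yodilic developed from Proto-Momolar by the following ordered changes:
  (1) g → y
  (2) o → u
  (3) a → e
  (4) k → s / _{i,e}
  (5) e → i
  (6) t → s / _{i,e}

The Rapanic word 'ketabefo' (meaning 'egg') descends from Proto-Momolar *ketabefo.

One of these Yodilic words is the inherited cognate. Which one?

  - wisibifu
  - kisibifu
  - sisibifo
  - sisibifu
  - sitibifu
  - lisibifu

Yodilic: *ketabefo > ketabefu > ketebefu > setebefu > sitibifu > sisibifu  (by vowel merger, vowel merger, palatalisation, vowel merger, palatalisation)
Among the options, 'sisibifu' alone shows every Yodilic change applied in order.

sisibifu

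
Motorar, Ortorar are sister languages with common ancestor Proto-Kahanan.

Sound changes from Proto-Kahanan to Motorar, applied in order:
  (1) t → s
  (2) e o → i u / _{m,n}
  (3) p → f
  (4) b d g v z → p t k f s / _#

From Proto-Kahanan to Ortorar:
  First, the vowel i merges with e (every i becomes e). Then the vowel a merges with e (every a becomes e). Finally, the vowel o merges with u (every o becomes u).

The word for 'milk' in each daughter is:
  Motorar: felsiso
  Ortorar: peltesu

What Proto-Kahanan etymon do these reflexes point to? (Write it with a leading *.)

Position 1: Motorar has f, Ortorar has p. Ortorar preserves p here (none of its changes turn any other segment into p), so the proto-segment is *p.
Position 5: Motorar has i, Ortorar has e. Taking the neighbouring segments as reconstructed: Motorar i can only go back to *i; Ortorar e could go back to *a or *e or *i — the one source consistent with every daughter is *i.
Verify the candidate proto-form against each daughter:
Motorar: *peltiso
  peltiso → pelsiso   [unconditioned shift]
  pelsiso (rule 2 does not apply)
  pelsiso → felsiso   [unconditioned shift]
  felsiso (rule 4 does not apply)
  giving Motorar felsiso.
Ortorar: *peltiso
  peltiso → pelteso   [vowel merger]
  pelteso (rule 2 does not apply)
  pelteso → peltesu   [vowel merger]
  giving Ortorar peltesu.
No other proto-form is consistent with every reflex, so the reconstruction is *peltiso.

*peltiso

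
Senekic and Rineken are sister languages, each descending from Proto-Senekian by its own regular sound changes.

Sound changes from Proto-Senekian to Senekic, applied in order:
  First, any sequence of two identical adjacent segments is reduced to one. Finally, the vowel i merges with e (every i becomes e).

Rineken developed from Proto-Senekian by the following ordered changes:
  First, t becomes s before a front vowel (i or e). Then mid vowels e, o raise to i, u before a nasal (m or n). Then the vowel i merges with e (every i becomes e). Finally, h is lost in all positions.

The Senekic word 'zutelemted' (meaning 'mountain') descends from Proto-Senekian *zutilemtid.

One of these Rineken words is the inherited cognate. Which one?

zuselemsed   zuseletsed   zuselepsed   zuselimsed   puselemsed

zuselemsed

Rineken: *zutilemtid > zusilemsid > zusilimsid > zuselemsed  (by palatalisation, pre-nasal raising, vowel merger)
Only 'zuselemsed' matches the regular Rineken development of *zutilemtid.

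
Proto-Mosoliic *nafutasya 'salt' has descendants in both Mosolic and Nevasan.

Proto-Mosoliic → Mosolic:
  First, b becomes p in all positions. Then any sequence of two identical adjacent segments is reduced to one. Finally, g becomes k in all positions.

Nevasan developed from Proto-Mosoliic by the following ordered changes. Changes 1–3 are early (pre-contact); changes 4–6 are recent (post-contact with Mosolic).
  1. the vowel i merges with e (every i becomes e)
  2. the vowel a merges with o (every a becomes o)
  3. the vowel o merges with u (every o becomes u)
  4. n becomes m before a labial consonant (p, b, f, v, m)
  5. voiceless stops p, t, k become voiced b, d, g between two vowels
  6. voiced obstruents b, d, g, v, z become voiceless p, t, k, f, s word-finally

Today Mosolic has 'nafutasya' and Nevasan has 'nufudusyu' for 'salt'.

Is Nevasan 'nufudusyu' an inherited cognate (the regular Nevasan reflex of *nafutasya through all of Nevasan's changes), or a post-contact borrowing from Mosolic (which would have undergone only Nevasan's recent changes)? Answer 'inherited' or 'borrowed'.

inherited

If inherited, *nafutasya would pass through all of Nevasan's changes:
Nevasan: start from *nafutasya.
  rule 1: no change — nafutasya
  rule 2 (vowel merger): nafutasya → nofutosyo
  rule 3 (vowel merger): nofutosyo → nufutusyu
  rule 4: no change — nufutusyu
  rule 5 (intervocalic voicing): nufutusyu → nufudusyu
  rule 6: no change — nufudusyu
  ⇒ Nevasan nufudusyu
If borrowed from Mosolic 'nafutasya' after the early changes, it would undergo only the recent ones:
  rule 4 (nasal place assimilation): no change (nafutasya)
  rule 5 (intervocalic voicing): nafutasya → nafudasya
  rule 6 (final devoicing): no change (nafudasya)
  ⇒ as a loan: nafudasya
Nevasan 'nufudusyu' matches the inherited outcome exactly, so it is an inherited cognate, not a loan.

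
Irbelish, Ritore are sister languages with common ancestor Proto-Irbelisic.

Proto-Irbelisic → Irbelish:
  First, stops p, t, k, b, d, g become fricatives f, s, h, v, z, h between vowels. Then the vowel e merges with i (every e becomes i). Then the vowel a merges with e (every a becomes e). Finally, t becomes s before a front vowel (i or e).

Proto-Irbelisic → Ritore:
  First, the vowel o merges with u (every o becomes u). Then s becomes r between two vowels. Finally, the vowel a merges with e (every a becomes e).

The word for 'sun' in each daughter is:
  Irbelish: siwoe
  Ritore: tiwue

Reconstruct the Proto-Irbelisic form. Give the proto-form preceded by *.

*tiwoa

Position 5: Irbelish has e, Ritore has e. In Irbelish, e can only continue *a, so the proto-segment is *a.
Position 1: Irbelish has s, Ritore has t. Ritore preserves t here (none of its changes turn any other segment into t), so the proto-segment is *t.
Position 4: Irbelish has o, Ritore has u. Irbelish preserves o here (none of its changes turn any other segment into o), so the proto-segment is *o.
Continuing position by position gives *tiwoa; check it forward:
Irbelish: *tiwoa > tiwoe > siwoe  (by vowel merger, palatalisation)
Ritore: start from *tiwoa.
  rule 1 (vowel merger): tiwoa → tiwua
  rule 2: no change — tiwua
  rule 3 (vowel merger): tiwua → tiwue
  ⇒ Ritore tiwue
Only *tiwoa yields all of Irbelish siwoe, Ritore tiwue.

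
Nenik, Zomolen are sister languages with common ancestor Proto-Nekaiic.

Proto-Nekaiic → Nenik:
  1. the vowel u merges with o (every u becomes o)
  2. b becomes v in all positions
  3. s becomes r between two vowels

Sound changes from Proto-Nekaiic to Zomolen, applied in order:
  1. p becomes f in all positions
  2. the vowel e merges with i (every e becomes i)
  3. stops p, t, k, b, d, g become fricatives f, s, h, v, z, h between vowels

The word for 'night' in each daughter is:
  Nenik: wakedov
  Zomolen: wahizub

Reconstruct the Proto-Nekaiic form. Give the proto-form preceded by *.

*wakedub

Position 6: Nenik has o, Zomolen has u. Zomolen preserves u here (none of its changes turn any other segment into u), so the proto-segment is *u.
Position 5: Nenik has d, Zomolen has z. Nenik preserves d here (none of its changes turn any other segment into d), so the proto-segment is *d.
Verify the candidate proto-form against each daughter:
Nenik: *wakedub
  wakedub → wakedob   [vowel merger]
  wakedob → wakedov   [unconditioned shift]
  wakedov (rule 3 does not apply)
  giving Nenik wakedov.
Zomolen: *wakedub
  wakedub (rule 1 does not apply)
  wakedub → wakidub   [vowel merger]
  wakidub → wahizub   [intervocalic lenition]
  giving Zomolen wahizub.
*wakedub is the unique common source.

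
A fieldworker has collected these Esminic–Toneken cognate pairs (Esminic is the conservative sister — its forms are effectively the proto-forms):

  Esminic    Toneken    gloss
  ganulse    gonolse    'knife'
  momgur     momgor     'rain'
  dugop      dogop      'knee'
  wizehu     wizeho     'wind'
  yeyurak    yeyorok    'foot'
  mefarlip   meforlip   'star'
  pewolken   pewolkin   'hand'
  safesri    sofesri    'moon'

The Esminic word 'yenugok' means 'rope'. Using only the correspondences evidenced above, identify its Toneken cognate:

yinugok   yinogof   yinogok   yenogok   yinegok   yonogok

pewolken ~ pewolkin — Esminic e corresponds to Toneken i after a consonant, before a nasal.
ganulse ~ gonolse, dugop ~ dogop — Esminic u corresponds to Toneken o after a consonant, before a consonant other than r, m, n, p, b, f, v.
Applying these to Esminic 'yenugok':
  yenugok → yinugok   (e→i after a consonant, before a nasal)
  yinugok → yinogok   (u→o after a consonant, before a consonant other than r, m, n, p, b, f, v)
So the Toneken cognate is 'yinogok'.

yinogok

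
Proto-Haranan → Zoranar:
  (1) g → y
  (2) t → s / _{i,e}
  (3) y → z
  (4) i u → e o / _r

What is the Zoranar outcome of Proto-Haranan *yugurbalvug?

Zoranar: *yugurbalvug > yuyurbalvuy > zuzurbalvuz > zuzorbalvuz  (by unconditioned shift, unconditioned shift, pre-rhotic lowering)

zuzorbalvuz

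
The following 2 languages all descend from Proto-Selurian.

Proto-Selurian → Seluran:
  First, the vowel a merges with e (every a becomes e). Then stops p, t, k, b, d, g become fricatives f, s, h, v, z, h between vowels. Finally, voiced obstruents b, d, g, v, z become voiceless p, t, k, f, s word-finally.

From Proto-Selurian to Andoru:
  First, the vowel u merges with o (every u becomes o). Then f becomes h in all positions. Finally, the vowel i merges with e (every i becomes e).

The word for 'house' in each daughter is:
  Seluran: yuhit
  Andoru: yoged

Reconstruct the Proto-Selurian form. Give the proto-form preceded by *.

Position 2: Seluran has u, Andoru has o. Seluran preserves u here (none of its changes turn any other segment into u), so the proto-segment is *u.
Position 3: Seluran has h, Andoru has g. Andoru preserves g here (none of its changes turn any other segment into g), so the proto-segment is *g.
Position 4: Seluran has i, Andoru has e. Seluran preserves i here (none of its changes turn any other segment into i), so the proto-segment is *i.
Continuing position by position gives *yugid; check it forward:
Seluran: *yugid > yuhid > yuhit  (by intervocalic lenition, final devoicing)
Andoru: *yugid
  yugid → yogid   [vowel merger]
  yogid (rule 2 does not apply)
  yogid → yoged   [vowel merger]
  giving Andoru yoged.
*yugid is the unique common source.

*yugid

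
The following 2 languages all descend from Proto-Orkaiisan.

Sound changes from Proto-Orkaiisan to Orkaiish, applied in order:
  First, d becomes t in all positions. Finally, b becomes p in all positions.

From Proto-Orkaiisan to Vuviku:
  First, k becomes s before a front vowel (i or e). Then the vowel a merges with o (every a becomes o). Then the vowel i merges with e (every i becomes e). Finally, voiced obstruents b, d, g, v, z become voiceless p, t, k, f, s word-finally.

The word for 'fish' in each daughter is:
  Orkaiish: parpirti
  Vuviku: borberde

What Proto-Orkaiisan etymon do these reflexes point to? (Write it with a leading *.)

Position 7: Orkaiish has t, Vuviku has d. Vuviku preserves d here (none of its changes turn any other segment into d), so the proto-segment is *d.
Position 4: Orkaiish has p, Vuviku has b. Vuviku preserves b here (none of its changes turn any other segment into b), so the proto-segment is *b.
Position 8: Orkaiish has i, Vuviku has e. Orkaiish preserves i here (none of its changes turn any other segment into i), so the proto-segment is *i.
This points to *barbirdi. Verify forward in each daughter:
Orkaiish: start from *barbirdi.
  rule 1 (unconditioned shift): barbirdi → barbirti
  rule 2 (unconditioned shift): barbirti → parpirti
  ⇒ Orkaiish parpirti
Vuviku: start from *barbirdi.
  rule 1: no change — barbirdi
  rule 2 (vowel merger): barbirdi → borbirdi
  rule 3 (vowel merger): borbirdi → borberde
  rule 4: no change — borberde
  ⇒ Vuviku borberde
No other proto-form is consistent with every reflex, so the reconstruction is *barbirdi.

*barbirdi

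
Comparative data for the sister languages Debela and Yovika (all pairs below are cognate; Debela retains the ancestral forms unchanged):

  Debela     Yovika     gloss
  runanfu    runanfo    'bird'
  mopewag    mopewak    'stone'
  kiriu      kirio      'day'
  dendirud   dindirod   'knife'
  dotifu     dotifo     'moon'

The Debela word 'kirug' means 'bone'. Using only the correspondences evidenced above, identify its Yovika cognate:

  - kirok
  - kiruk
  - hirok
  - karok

kirok

dendirud ~ dindirod — Debela u corresponds to Yovika o after a consonant, before a consonant other than r, m, n, p, b, f, v.
mopewag ~ mopewak — Debela g corresponds to Yovika k word-finally.
Applying these to Debela 'kirug':
  kirug → kirog   (u→o after a consonant, before a consonant other than r, m, n, p, b, f, v)
  kirog → kirok   (g→k word-finally)
So the Yovika cognate is 'kirok'.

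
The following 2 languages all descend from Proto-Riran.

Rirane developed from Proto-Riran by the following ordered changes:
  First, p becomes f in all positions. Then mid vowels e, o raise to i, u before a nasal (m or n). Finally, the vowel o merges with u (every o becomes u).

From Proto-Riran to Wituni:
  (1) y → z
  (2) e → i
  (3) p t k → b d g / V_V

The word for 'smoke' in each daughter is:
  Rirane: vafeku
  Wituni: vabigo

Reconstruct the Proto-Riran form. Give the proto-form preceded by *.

Position 3: Rirane has f, Wituni has b. Taking the neighbouring segments as reconstructed: Rirane f could go back to *p or *f; Wituni b could go back to *p or *b — the one source consistent with every daughter is *p.
Position 6: Rirane has u, Wituni has o. Wituni preserves o here (none of its changes turn any other segment into o), so the proto-segment is *o.
Position 4: Rirane has e, Wituni has i. Rirane preserves e here (none of its changes turn any other segment into e), so the proto-segment is *e.
This points to *vapeko. Verify forward in each daughter:
Rirane: *vapeko > vafeko > vafeku  (by unconditioned shift, vowel merger)
Wituni: *vapeko
  vapeko (rule 1 does not apply)
  vapeko → vapiko   [vowel merger]
  vapiko → vabigo   [intervocalic voicing]
  giving Wituni vabigo.
*vapeko is the unique common source.

*vapeko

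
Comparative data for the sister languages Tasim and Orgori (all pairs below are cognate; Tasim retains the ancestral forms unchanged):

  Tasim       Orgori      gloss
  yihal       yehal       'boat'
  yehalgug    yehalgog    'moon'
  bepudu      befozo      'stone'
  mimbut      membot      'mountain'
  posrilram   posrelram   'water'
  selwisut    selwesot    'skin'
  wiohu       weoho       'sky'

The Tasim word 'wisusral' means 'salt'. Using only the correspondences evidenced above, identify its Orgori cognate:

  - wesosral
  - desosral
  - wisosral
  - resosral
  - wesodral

wesosral

yihal ~ yehal, posrilram ~ posrelram — Tasim i corresponds to Orgori e after a consonant, before a consonant other than r, m, n, p, b, f, v.
yehalgug ~ yehalgog, bepudu ~ befozo — Tasim u corresponds to Orgori o after a consonant, before a consonant other than r, m, n, p, b, f, v.
Applying these to Tasim 'wisusral':
  wisusral → wesusral   (i→e after a consonant, before a consonant other than r, m, n, p, b, f, v)
  wesusral → wesosral   (u→o after a consonant, before a consonant other than r, m, n, p, b, f, v)
So the Orgori cognate is 'wesosral'.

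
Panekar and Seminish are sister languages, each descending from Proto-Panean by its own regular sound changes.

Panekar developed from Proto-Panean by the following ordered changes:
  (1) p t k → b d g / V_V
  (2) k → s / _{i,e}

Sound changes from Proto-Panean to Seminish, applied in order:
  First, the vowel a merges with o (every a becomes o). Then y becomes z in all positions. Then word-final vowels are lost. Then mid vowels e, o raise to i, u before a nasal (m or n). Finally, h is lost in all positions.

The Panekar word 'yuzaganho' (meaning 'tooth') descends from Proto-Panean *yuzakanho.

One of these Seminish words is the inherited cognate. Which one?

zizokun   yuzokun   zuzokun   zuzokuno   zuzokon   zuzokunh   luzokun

Seminish: start from *yuzakanho.
  rule 1 (vowel merger): yuzakanho → yuzokonho
  rule 2 (unconditioned shift): yuzokonho → zuzokonho
  rule 3 (apocope): zuzokonho → zuzokonh
  rule 4 (pre-nasal raising): zuzokonh → zuzokunh
  rule 5 (h-loss): zuzokunh → zuzokun
  ⇒ Seminish zuzokun

zuzokun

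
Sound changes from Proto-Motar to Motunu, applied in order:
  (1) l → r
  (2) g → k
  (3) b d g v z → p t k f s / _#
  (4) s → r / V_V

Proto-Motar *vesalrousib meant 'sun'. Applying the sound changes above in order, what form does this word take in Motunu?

verarrourip

Motunu: *vesalrousib
  vesalrousib → vesarrousib   [unconditioned shift]
  vesarrousib (rule 2 does not apply)
  vesarrousib → vesarrousip   [final devoicing]
  vesarrousip → verarrourip   [rhotacism]
  giving Motunu verarrourip.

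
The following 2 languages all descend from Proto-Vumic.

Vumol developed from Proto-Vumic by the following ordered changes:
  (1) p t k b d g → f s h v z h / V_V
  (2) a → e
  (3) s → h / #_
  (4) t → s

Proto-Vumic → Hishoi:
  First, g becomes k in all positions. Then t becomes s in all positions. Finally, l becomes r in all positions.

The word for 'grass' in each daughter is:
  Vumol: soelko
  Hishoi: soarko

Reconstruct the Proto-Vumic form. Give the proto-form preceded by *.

*toalko

Position 3: Vumol has e, Hishoi has a. Hishoi preserves a here (none of its changes turn any other segment into a), so the proto-segment is *a.
Position 1: Vumol has s, Hishoi has s. Taking the neighbouring segments as reconstructed: Vumol s can only go back to *t; Hishoi s could go back to *t or *s — the one source consistent with every daughter is *t.
Continuing position by position gives *toalko; check it forward:
Vumol: *toalko
  toalko (rule 1 does not apply)
  toalko → toelko   [vowel merger]
  toelko (rule 3 does not apply)
  toelko → soelko   [unconditioned shift]
  giving Vumol soelko.
Hishoi: *toalko > soalko > soarko  (by unconditioned shift, unconditioned shift)
*toalko is the unique common source.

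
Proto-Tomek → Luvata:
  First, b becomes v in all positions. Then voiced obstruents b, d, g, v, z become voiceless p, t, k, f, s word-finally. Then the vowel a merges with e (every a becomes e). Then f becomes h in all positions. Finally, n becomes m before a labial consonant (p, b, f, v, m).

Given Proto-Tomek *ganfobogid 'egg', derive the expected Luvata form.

genhovogit

Luvata: *ganfobogid > ganfovogid > ganfovogit > genfovogit > genhovogit  (by unconditioned shift, final devoicing, vowel merger, unconditioned shift)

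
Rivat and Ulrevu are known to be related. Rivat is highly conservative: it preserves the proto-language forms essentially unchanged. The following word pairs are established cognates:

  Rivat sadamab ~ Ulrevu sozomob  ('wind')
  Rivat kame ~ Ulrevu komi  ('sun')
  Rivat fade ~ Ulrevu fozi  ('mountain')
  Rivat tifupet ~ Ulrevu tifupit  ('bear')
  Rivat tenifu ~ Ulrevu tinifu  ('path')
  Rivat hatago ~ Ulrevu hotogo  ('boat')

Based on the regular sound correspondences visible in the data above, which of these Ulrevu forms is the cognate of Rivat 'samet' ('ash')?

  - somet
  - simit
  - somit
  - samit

sadamab ~ sozomob, kame ~ komi — Rivat a corresponds to Ulrevu o after a consonant, before a nasal.
tifupet ~ tifupit — Rivat e corresponds to Ulrevu i after a consonant, before a consonant other than r, m, n, p, b, f, v.
Applying these to Rivat 'samet':
  samet → somet   (a→o after a consonant, before a nasal)
  somet → somit   (e→i after a consonant, before a consonant other than r, m, n, p, b, f, v)
So the Ulrevu cognate is 'somit'.

somit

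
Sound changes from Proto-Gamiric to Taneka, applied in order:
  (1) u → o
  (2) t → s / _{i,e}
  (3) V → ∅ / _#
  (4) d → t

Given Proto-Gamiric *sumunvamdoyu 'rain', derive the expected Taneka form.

somonvamtoy

Taneka: *sumunvamdoyu > somonvamdoyo > somonvamdoy > somonvamtoy  (by vowel merger, apocope, unconditioned shift)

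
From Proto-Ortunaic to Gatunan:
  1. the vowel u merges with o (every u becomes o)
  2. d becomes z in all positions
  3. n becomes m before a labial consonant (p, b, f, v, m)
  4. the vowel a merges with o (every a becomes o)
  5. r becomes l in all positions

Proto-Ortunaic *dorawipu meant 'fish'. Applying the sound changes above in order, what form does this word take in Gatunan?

Gatunan: *dorawipu
  dorawipu → dorawipo   [vowel merger]
  dorawipo → zorawipo   [unconditioned shift]
  zorawipo (rule 3 does not apply)
  zorawipo → zorowipo   [vowel merger]
  zorowipo → zolowipo   [unconditioned shift]
  giving Gatunan zolowipo.

zolowipo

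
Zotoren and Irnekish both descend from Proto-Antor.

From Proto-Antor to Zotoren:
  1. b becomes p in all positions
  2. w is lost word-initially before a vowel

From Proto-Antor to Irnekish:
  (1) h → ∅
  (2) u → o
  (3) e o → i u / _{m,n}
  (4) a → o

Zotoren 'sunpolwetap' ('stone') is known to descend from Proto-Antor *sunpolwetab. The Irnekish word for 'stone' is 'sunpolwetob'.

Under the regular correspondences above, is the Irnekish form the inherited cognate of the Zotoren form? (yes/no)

yes

Derive the expected Irnekish reflex of *sunpolwetab:
Irnekish: *sunpolwetab
  sunpolwetab (rule 1 does not apply)
  sunpolwetab → sonpolwetab   [vowel merger]
  sonpolwetab → sunpolwetab   [pre-nasal raising]
  sunpolwetab → sunpolwetob   [vowel merger]
  giving Irnekish sunpolwetob.
Irnekish 'sunpolwetob' matches the regular reflex exactly, so the pair is cognate.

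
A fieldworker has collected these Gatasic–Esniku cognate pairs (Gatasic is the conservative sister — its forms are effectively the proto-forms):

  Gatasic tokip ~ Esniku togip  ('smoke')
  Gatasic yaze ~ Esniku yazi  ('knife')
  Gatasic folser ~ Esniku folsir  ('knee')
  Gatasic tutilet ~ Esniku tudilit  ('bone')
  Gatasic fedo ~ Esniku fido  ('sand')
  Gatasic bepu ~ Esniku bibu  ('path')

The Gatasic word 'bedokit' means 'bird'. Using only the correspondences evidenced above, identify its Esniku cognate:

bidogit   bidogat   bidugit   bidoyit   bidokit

tutilet ~ tudilit, fedo ~ fido — Gatasic e corresponds to Esniku i after a consonant, before a consonant other than r, m, n, p, b, f, v.
tokip ~ togip — Gatasic k corresponds to Esniku g between vowels (before a front vowel).
Applying these to Gatasic 'bedokit':
  bedokit → bidokit   (e→i after a consonant, before a consonant other than r, m, n, p, b, f, v)
  bidokit → bidogit   (k→g between vowels (before a front vowel))
So the Esniku cognate is 'bidogit'.

bidogit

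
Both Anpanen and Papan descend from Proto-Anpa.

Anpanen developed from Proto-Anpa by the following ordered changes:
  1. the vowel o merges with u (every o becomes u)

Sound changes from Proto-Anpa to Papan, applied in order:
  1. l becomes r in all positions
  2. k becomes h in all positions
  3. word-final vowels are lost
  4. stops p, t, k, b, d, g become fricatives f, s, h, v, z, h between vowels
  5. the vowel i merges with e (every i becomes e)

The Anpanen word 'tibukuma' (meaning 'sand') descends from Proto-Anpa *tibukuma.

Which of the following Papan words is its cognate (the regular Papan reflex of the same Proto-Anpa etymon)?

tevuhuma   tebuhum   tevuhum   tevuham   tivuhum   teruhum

Papan: *tibukuma > tibuhuma > tibuhum > tivuhum > tevuhum  (by unconditioned shift, apocope, intervocalic lenition, vowel merger)
The other candidates each miss or misapply at least one Papan change.

tevuhum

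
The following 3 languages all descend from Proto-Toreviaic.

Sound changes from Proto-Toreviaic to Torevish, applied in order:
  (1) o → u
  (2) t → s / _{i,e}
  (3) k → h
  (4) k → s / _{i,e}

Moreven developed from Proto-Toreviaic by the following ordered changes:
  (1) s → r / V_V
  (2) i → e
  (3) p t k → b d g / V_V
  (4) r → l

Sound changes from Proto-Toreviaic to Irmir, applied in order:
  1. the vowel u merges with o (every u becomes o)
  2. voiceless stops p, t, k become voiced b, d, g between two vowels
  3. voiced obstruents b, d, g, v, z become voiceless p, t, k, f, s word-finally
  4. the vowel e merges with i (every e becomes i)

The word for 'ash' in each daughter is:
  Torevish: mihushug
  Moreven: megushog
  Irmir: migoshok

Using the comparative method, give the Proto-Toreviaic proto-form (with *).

Position 7: Torevish has u, Moreven has o, Irmir has o. Moreven preserves o here (none of its changes turn any other segment into o), so the proto-segment is *o.
Position 4: Torevish has u, Moreven has u, Irmir has o. Moreven preserves u here (none of its changes turn any other segment into u), so the proto-segment is *u.
Continuing position by position gives *mikushog; check it forward:
Torevish: *mikushog
  mikushog → mikushug   [vowel merger]
  mikushug (rule 2 does not apply)
  mikushug → mihushug   [unconditioned shift]
  mihushug (rule 4 does not apply)
  giving Torevish mihushug.
Moreven: start from *mikushog.
  rule 1: no change — mikushog
  rule 2 (vowel merger): mikushog → mekushog
  rule 3 (intervocalic voicing): mekushog → megushog
  rule 4: no change — megushog
  ⇒ Moreven megushog
Irmir: start from *mikushog.
  rule 1 (vowel merger): mikushog → mikoshog
  rule 2 (intervocalic voicing): mikoshog → migoshog
  rule 3 (final devoicing): migoshog → migoshok
  rule 4: no change — migoshok
  ⇒ Irmir migoshok
No other proto-form is consistent with every reflex, so the reconstruction is *mikushog.

*mikushog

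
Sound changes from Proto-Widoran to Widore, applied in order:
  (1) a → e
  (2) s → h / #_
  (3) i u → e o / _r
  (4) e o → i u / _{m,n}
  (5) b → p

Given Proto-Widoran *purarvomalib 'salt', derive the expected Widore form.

Widore: *purarvomalib
  purarvomalib → purervomelib   [vowel merger]
  purervomelib (rule 2 does not apply)
  purervomelib → porervomelib   [pre-rhotic lowering]
  porervomelib → porervumelib   [pre-nasal raising]
  porervumelib → porervumelip   [unconditioned shift]
  giving Widore porervumelip.

porervumelip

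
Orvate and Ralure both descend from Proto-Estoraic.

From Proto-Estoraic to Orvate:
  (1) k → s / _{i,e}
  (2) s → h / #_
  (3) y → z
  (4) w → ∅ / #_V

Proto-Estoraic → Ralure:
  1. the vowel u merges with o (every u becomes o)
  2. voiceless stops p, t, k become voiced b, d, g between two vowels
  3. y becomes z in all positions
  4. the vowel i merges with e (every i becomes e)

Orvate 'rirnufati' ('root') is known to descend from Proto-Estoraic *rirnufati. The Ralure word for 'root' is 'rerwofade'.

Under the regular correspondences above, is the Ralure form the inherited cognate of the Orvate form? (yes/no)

no

Derive the expected Ralure reflex of *rirnufati:
Ralure: *rirnufati
  rirnufati → rirnofati   [vowel merger]
  rirnofati → rirnofadi   [intervocalic voicing]
  rirnofadi (rule 3 does not apply)
  rirnofadi → rernofade   [vowel merger]
  giving Ralure rernofade.
The regular Ralure reflex would be 'rernofade', but the attested form is 'rerwofade'. The correspondence is irregular, so they are not cognates (the Ralure form has a different source).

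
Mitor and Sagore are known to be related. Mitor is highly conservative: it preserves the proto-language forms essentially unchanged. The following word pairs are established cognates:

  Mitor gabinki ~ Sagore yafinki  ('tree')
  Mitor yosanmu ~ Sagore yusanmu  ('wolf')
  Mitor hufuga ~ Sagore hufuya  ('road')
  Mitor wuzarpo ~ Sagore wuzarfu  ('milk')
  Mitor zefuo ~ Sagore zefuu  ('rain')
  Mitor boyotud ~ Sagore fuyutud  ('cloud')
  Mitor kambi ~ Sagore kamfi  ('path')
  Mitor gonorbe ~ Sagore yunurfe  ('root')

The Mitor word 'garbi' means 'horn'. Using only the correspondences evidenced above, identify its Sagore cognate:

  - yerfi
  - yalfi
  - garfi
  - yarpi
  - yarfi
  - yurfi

gabinki ~ yafinki — Mitor g corresponds to Sagore y word-initially before a back vowel.
kambi ~ kamfi — Mitor b corresponds to Sagore f after a consonant, before a front vowel.
Applying these to Mitor 'garbi':
  garbi → yarbi   (g→y word-initially before a back vowel)
  yarbi → yarfi   (b→f after a consonant, before a front vowel)
So the Sagore cognate is 'yarfi'.

yarfi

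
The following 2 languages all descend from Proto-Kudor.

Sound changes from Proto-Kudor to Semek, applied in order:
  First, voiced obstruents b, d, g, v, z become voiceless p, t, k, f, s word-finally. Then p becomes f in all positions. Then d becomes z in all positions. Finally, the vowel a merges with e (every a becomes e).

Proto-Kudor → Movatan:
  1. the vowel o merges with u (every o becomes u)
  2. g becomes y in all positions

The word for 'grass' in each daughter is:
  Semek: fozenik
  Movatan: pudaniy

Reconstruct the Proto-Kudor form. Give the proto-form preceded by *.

Position 4: Semek has e, Movatan has a. Movatan preserves a here (none of its changes turn any other segment into a), so the proto-segment is *a.
Position 3: Semek has z, Movatan has d. Movatan preserves d here (none of its changes turn any other segment into d), so the proto-segment is *d.
Verify the candidate proto-form against each daughter:
Semek: start from *podanig.
  rule 1 (final devoicing): podanig → podanik
  rule 2 (unconditioned shift): podanik → fodanik
  rule 3 (unconditioned shift): fodanik → fozanik
  rule 4 (vowel merger): fozanik → fozenik
  ⇒ Semek fozenik
Movatan: *podanig
  podanig → pudanig   [vowel merger]
  pudanig → pudaniy   [unconditioned shift]
  giving Movatan pudaniy.
*podanig is the unique common source.

*podanig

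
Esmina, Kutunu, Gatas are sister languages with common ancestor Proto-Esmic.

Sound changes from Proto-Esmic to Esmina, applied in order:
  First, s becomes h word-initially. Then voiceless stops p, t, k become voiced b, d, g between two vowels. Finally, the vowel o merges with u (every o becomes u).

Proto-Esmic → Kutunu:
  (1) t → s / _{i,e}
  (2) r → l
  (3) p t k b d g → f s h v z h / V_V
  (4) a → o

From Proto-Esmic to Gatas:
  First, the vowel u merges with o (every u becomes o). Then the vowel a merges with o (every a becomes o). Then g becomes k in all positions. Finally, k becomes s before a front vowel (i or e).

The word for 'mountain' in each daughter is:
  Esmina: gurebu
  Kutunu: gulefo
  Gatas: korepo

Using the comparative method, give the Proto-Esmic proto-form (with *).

Position 5: Esmina has b, Kutunu has f, Gatas has p. Gatas preserves p here (none of its changes turn any other segment into p), so the proto-segment is *p.
Position 1: Esmina has g, Kutunu has g, Gatas has k. Kutunu preserves g here (none of its changes turn any other segment into g), so the proto-segment is *g.
Position 2: Esmina has u, Kutunu has u, Gatas has o. Kutunu preserves u here (none of its changes turn any other segment into u), so the proto-segment is *u.
Continuing position by position gives *gurepo; check it forward:
Esmina: *gurepo > gurebo > gurebu  (by intervocalic voicing, vowel merger)
Kutunu: *gurepo > gulepo > gulefo  (by unconditioned shift, intervocalic lenition)
Gatas: start from *gurepo.
  rule 1 (vowel merger): gurepo → gorepo
  rule 2: no change — gorepo
  rule 3 (unconditioned shift): gorepo → korepo
  rule 4: no change — korepo
  ⇒ Gatas korepo
No other proto-form is consistent with every reflex, so the reconstruction is *gurepo.

*gurepo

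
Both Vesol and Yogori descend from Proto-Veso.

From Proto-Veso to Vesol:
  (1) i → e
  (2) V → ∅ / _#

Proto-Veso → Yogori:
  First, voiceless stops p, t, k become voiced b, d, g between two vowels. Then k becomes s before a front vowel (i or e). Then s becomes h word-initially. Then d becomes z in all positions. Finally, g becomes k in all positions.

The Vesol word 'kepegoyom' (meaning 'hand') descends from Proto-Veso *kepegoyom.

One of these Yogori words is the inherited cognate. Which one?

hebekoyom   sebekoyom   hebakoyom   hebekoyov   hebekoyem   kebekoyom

hebekoyom

Yogori: start from *kepegoyom.
  rule 1 (intervocalic voicing): kepegoyom → kebegoyom
  rule 2 (palatalisation): kebegoyom → sebegoyom
  rule 3 (debuccalisation): sebegoyom → hebegoyom
  rule 4: no change — hebegoyom
  rule 5 (unconditioned shift): hebegoyom → hebekoyom
  ⇒ Yogori hebekoyom
The other candidates each miss or misapply at least one Yogori change.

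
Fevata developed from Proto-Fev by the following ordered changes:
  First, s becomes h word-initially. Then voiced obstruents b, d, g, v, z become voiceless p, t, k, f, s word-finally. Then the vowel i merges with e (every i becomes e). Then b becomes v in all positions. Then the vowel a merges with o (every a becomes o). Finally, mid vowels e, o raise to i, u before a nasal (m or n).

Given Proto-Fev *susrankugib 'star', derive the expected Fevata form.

Fevata: *susrankugib > husrankugib > husrankugip > husrankugep > husronkugep > husrunkugep  (by debuccalisation, final devoicing, vowel merger, vowel merger, pre-nasal raising)

husrunkugep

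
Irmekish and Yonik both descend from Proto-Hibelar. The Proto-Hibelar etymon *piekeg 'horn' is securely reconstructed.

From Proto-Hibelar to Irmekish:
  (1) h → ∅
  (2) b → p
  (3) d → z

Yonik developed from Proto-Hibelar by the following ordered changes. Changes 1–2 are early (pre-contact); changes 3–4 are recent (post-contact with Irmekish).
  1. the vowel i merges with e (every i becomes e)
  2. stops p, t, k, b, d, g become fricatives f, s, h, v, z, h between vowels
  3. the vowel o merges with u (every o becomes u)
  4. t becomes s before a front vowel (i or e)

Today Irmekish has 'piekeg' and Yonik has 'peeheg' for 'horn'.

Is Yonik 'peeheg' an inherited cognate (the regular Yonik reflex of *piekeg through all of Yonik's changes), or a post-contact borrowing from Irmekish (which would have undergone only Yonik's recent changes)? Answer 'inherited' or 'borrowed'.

If inherited, *piekeg would pass through all of Yonik's changes:
Yonik: *piekeg > peekeg > peeheg  (by vowel merger, intervocalic lenition)
If borrowed from Irmekish 'piekeg' after the early changes, it would undergo only the recent ones:
  rule 3 (vowel merger): no change (piekeg)
  rule 4 (palatalisation): no change (piekeg)
  ⇒ as a loan: piekeg
Yonik 'peeheg' matches the inherited outcome exactly, so it is an inherited cognate, not a loan.

inherited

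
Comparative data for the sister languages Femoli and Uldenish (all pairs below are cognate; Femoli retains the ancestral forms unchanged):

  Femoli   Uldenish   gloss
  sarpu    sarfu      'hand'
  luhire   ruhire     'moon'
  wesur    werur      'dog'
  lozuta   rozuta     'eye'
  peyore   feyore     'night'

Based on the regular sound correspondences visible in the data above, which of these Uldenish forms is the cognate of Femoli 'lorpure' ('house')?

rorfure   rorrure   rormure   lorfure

rorfure

lozuta ~ rozuta — Femoli l corresponds to Uldenish r word-initially before a back vowel.
sarpu ~ sarfu — Femoli p corresponds to Uldenish f after a consonant, before a back vowel.
Applying these to Femoli 'lorpure':
  lorpure → rorpure   (l→r word-initially before a back vowel)
  rorpure → rorfure   (p→f after a consonant, before a back vowel)
So the Uldenish cognate is 'rorfure'.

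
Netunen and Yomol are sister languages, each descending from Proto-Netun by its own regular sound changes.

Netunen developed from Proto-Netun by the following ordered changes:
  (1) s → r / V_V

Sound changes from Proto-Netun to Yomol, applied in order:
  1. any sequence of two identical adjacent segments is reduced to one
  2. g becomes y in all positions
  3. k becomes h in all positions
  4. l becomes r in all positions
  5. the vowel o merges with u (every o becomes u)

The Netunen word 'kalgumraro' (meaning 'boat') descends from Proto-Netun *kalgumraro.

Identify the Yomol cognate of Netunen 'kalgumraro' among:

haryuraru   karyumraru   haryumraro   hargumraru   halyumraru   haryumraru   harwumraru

Yomol: start from *kalgumraro.
  rule 1: no change — kalgumraro
  rule 2 (unconditioned shift): kalgumraro → kalyumraro
  rule 3 (unconditioned shift): kalyumraro → halyumraro
  rule 4 (unconditioned shift): halyumraro → haryumraro
  rule 5 (vowel merger): haryumraro → haryumraru
  ⇒ Yomol haryumraru
Among the options, 'haryumraru' alone shows every Yomol change applied in order.

haryumraru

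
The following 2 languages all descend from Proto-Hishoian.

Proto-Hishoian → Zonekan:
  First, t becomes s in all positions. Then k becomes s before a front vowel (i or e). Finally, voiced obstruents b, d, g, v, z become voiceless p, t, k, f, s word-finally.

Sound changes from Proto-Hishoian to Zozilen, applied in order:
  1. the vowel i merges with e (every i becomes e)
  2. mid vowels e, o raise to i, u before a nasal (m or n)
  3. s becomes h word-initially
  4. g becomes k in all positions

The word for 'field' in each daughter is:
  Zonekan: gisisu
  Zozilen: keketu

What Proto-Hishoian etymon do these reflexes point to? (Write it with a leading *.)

*gikitu

Position 3: Zonekan has s, Zozilen has k. Taking the neighbouring segments as reconstructed: Zonekan s could go back to *t or *k or *s; Zozilen k could go back to *k or *g — the one source consistent with every daughter is *k.
Position 1: Zonekan has g, Zozilen has k. Zonekan preserves g here (none of its changes turn any other segment into g), so the proto-segment is *g.
Continuing position by position gives *gikitu; check it forward:
Zonekan: *gikitu
  gikitu → gikisu   [unconditioned shift]
  gikisu → gisisu   [palatalisation]
  gisisu (rule 3 does not apply)
  giving Zonekan gisisu.
Zozilen: *gikitu
  gikitu → geketu   [vowel merger]
  geketu (rule 2 does not apply)
  geketu (rule 3 does not apply)
  geketu → keketu   [unconditioned shift]
  giving Zozilen keketu.
*gikitu is the unique common source.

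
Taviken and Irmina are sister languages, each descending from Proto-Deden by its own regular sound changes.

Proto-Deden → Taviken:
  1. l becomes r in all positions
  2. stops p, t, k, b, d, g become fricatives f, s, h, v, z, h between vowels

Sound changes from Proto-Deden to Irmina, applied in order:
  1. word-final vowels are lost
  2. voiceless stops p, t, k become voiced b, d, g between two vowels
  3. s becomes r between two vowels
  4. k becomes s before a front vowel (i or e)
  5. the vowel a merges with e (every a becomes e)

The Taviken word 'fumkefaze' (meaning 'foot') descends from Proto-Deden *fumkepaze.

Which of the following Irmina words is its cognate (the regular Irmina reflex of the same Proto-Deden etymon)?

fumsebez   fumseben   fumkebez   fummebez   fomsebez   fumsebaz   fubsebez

fumsebez

Irmina: *fumkepaze
  fumkepaze → fumkepaz   [apocope]
  fumkepaz → fumkebaz   [intervocalic voicing]
  fumkebaz (rule 3 does not apply)
  fumkebaz → fumsebaz   [palatalisation]
  fumsebaz → fumsebez   [vowel merger]
  giving Irmina fumsebez.
Among the options, 'fumsebez' alone shows every Irmina change applied in order.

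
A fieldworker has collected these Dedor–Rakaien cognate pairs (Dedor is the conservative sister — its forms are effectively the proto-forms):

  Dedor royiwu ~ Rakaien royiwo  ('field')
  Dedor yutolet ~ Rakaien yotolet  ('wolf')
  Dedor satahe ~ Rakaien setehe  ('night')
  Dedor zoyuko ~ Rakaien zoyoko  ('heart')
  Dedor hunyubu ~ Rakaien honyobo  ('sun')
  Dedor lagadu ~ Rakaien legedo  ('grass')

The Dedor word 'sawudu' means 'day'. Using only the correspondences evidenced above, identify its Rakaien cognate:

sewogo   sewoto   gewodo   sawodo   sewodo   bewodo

sewodo

satahe ~ setehe, lagadu ~ legedo — Dedor a corresponds to Rakaien e after a consonant, before a consonant other than r, m, n, p, b, f, v.
yutolet ~ yotolet, zoyuko ~ zoyoko — Dedor u corresponds to Rakaien o after a consonant, before a consonant other than r, m, n, p, b, f, v.
royiwu ~ royiwo, hunyubu ~ honyobo — Dedor u corresponds to Rakaien o word-finally.
Applying these to Dedor 'sawudu':
  sawudu → sewudu   (a→e after a consonant, before a consonant other than r, m, n, p, b, f, v)
  sewudu → sewodu   (u→o after a consonant, before a consonant other than r, m, n, p, b, f, v)
  sewodu → sewodo   (u→o word-finally)
So the Rakaien cognate is 'sewodo'.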